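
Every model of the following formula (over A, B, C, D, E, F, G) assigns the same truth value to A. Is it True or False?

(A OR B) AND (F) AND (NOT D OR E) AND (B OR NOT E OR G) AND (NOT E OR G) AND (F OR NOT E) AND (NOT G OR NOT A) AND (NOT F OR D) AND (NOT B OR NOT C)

False

Suppose A = true.
Unit clause (F) forces F = true.
Unit clause (NOT G) forces G = false.
Unit clause (NOT E) forces E = false.
Unit clause (NOT D) forces D = false.
That conflicts with the unit clause (D).
So every satisfying assignment has A = False.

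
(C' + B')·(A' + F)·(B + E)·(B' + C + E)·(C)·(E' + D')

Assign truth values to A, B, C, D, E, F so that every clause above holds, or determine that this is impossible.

Unit clause (C) forces C = 1.
Unit clause (B') forces B = 0.
Unit clause (E) forces E = 1.
Unit clause (D') forces D = 0.
Suppose A = 1.
Unit clause (F) forces F = 1.
All clauses are satisfied.

A=1,  B=0,  C=1,  D=0,  E=1,  F=1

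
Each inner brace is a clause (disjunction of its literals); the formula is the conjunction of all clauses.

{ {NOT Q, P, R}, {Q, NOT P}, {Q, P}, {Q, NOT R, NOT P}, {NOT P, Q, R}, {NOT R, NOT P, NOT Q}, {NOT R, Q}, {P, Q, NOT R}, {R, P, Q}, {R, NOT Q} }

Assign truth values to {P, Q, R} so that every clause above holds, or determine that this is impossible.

Suppose Q = true.
Unit clause (R) forces R = true.
Unit clause (NOT P) forces P = false.
This assignment satisfies each clause.

P ↦ false; Q ↦ true; R ↦ true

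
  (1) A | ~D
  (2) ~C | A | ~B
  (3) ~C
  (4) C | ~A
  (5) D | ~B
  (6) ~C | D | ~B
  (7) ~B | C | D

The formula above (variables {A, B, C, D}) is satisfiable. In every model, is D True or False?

Suppose D = 1.
(A) alone gives A = 1.
(~C) alone gives C = 0.
Now (C) is unsatisfied and unit — conflict.
So every satisfying assignment has D = False.

False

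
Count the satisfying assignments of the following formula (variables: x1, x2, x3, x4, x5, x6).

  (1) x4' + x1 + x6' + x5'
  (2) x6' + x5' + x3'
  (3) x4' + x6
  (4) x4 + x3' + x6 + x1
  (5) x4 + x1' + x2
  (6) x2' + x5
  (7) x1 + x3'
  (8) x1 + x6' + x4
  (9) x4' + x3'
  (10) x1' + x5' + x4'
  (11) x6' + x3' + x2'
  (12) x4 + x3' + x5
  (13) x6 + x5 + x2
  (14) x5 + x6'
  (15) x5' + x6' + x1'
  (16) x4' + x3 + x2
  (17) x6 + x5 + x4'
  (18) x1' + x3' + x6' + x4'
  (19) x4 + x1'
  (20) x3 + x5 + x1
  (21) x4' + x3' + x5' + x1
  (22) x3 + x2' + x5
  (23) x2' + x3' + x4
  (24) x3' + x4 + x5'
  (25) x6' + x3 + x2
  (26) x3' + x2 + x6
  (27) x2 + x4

There are 2^6 = 64 truth assignments over (x1, x2, x3, x4, x5, x6).
Split on x6. With x6 = 1, the clauses containing x6 are satisfied and x6' drops from the rest; 0 of the 2^5 = 32 assignments to the other variables satisfy what remains.
With x6 = 0, by the same count on the reduced clause set, 1 assignment works.
(One model: x1=F, x2=T, x3=F, x4=F, x5=T, x6=F.)
Total: 0 + 1 = 1.

1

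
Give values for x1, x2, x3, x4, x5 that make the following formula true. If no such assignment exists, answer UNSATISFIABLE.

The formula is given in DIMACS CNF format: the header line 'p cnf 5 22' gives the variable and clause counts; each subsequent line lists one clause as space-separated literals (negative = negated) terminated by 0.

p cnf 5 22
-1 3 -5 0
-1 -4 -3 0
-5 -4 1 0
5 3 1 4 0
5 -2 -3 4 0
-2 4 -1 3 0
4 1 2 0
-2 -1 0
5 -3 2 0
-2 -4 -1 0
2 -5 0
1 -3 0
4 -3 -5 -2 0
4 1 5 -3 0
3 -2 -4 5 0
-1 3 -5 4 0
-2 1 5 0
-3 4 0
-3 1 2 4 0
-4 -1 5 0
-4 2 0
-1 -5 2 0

x1: True,  x2: False,  x3: False,  x4: False,  x5: False

Case x2 = False:
From the singleton clause (¬x5), x5 = False.
From the singleton clause (¬x3), x3 = False.
From the singleton clause (¬x4), x4 = False.
From the singleton clause (x1), x1 = True.
All clauses are satisfied.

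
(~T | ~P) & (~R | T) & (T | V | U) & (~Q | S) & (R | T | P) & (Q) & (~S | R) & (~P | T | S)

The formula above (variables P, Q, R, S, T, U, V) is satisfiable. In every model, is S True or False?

True

Suppose S = 0.
Unit clause (~Q) forces Q = 0.
But (Q) is also a unit clause — contradiction.
So every satisfying assignment has S = True.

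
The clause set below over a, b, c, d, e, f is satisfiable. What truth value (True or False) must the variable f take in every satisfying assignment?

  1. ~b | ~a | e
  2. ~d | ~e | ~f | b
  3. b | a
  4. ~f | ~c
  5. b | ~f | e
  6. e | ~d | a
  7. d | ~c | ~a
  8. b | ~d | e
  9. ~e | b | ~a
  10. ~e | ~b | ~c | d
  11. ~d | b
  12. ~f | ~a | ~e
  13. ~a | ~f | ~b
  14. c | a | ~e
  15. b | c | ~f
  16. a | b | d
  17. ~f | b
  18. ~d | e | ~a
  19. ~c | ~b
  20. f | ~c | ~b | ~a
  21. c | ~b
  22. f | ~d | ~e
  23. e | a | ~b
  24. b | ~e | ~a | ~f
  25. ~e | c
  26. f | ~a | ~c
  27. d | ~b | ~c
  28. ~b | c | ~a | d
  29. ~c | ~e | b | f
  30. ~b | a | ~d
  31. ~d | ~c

Suppose f = 1.
The clause (~c) is unit, so c = 0.
The clause (b) is unit, so b = 1.
Now (~b) is unsatisfied and unit — conflict.
So every satisfying assignment has f = False.

False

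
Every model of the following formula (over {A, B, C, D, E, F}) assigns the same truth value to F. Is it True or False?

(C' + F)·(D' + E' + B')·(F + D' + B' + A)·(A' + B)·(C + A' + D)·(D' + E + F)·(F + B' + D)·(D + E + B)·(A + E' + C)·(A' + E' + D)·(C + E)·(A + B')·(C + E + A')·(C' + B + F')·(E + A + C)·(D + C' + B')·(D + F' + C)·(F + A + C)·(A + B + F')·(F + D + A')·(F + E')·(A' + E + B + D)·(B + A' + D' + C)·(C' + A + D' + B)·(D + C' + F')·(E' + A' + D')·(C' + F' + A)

Suppose F = 0.
From the singleton clause (C'), C = 0.
From the singleton clause (E), E = 1.
That conflicts with the unit clause (E').
So every satisfying assignment has F = True.

True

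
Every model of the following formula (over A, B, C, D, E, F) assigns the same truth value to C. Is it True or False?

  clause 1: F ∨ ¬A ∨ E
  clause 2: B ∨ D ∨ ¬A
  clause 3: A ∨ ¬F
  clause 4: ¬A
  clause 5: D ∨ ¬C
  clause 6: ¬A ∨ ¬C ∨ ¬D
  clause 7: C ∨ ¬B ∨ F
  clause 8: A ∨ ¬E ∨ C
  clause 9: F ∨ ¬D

False

Suppose C = True.
The clause (¬A) is unit, so A = False.
The clause (¬F) is unit, so F = False.
The clause (D) is unit, so D = True.
Now (¬D) is unsatisfied and unit — conflict.
So every satisfying assignment has C = False.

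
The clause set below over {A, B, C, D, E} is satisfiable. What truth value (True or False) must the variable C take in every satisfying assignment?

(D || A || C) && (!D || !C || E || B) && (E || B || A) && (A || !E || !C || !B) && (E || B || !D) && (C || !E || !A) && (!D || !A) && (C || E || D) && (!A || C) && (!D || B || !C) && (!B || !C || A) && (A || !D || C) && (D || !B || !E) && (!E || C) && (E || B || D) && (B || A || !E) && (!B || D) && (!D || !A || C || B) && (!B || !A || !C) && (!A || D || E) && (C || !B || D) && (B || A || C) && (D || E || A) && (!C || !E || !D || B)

Suppose C = false.
(!A) alone gives A = false.
(D) alone gives D = true.
But (!D) is also a unit clause — contradiction.
So every satisfying assignment has C = True.

True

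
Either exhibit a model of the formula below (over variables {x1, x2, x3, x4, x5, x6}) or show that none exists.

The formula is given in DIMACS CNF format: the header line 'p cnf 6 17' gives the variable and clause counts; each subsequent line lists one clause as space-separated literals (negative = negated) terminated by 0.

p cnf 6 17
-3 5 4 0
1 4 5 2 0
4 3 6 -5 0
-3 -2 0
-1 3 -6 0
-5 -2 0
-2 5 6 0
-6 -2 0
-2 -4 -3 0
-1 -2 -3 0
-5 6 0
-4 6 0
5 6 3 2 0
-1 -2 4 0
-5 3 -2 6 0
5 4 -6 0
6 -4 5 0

x1 ↦ False; x2 ↦ False; x3 ↦ True; x4 ↦ False; x5 ↦ True; x6 ↦ True

Branch on x3: set x3 = True.
From the singleton clause (¬x2), x2 = False.
Branch on x5: set x5 = True.
From the singleton clause (x6), x6 = True.
No clause remains; x1, x4 are free.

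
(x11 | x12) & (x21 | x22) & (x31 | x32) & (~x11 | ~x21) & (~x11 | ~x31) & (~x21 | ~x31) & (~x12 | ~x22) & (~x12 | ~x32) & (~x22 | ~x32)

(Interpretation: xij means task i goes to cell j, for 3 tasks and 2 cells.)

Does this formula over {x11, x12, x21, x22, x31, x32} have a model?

Unsatisfiable

Case x11 = 1:
From the singleton clause (~x21), x21 = 0.
From the singleton clause (x22), x22 = 1.
From the singleton clause (~x31), x31 = 0.
From the singleton clause (x32), x32 = 1.
But (~x32) is also a unit clause — contradiction.
So x11 must be the other value — set x11 = 0.
From the singleton clause (x12), x12 = 1.
From the singleton clause (~x22), x22 = 0.
From the singleton clause (x21), x21 = 1.
From the singleton clause (~x31), x31 = 0.
From the singleton clause (x32), x32 = 1.
But (~x32) is also a unit clause — contradiction.
Either choice for x11 ends in contradiction.
No assignment satisfies every clause.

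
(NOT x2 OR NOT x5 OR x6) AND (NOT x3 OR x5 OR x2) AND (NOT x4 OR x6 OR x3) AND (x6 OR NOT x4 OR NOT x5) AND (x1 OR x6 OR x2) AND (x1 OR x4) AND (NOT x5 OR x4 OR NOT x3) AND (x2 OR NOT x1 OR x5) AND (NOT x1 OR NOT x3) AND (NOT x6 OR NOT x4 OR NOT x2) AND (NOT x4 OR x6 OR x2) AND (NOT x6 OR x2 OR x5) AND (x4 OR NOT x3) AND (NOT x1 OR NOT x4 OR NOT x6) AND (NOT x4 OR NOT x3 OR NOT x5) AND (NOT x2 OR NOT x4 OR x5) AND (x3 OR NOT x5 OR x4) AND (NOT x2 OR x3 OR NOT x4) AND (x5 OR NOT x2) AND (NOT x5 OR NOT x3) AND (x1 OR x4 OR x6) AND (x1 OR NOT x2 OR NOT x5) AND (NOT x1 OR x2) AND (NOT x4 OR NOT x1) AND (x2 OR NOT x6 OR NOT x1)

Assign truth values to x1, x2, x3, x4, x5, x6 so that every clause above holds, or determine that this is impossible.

x1: false,  x2: false,  x3: false,  x4: true,  x5: true,  x6: true

Suppose x1 = false.
Unit clause (x4) forces x4 = true.
Suppose x6 = true.
Unit clause (NOT x2) forces x2 = false.
Unit clause (x5) forces x5 = true.
Unit clause (NOT x3) forces x3 = false.
All clauses are satisfied.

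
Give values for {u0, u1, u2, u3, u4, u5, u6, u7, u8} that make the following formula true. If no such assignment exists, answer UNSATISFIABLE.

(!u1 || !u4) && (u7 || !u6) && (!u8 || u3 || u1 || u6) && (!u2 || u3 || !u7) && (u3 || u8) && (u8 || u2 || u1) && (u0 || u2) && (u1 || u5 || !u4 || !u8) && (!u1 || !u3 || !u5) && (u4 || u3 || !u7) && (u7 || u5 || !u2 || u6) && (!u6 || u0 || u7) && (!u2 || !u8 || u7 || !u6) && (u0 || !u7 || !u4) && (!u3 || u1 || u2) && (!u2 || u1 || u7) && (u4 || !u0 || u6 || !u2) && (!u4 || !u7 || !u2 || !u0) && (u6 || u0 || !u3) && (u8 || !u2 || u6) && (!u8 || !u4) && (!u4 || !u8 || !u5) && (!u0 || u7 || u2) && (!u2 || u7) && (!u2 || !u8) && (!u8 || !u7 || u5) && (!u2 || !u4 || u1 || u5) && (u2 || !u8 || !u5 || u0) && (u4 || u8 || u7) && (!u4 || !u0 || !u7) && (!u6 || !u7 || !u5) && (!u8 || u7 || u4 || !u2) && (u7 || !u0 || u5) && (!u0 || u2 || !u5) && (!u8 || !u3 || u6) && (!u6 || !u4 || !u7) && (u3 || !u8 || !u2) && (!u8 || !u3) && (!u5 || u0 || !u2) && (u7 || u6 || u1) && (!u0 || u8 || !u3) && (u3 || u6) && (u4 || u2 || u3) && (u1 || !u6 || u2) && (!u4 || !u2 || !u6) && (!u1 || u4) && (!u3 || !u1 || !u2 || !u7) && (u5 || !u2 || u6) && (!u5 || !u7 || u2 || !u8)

Suppose u1 = false.
Suppose u7 = true.
Suppose u2 = true.
From the singleton clause (u3), u3 = true.
From the singleton clause (!u8), u8 = false.
From the singleton clause (u6), u6 = true.
From the singleton clause (!u5), u5 = false.
From the singleton clause (!u4), u4 = false.
From the singleton clause (!u0), u0 = false.
Every clause now holds.

u0 ↦ false,  u1 ↦ false,  u2 ↦ true,  u3 ↦ true,  u4 ↦ false,  u5 ↦ false,  u6 ↦ true,  u7 ↦ true,  u8 ↦ false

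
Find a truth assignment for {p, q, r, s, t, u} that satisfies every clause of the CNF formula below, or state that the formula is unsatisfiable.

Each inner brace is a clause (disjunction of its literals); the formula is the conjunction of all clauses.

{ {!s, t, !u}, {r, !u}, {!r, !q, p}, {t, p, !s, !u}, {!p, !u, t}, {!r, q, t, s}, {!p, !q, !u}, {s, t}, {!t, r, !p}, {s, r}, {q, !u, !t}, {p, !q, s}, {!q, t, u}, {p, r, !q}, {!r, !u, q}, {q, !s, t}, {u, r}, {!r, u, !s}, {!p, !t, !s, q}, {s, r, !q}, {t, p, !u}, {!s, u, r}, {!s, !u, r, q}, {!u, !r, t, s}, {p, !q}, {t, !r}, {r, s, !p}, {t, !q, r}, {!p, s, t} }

Try r = true.
The clause (t) is unit, so t = true.
Try q = false.
The clause (!u) is unit, so u = false.
The clause (!s) is unit, so s = false.
No clause remains; p is free.

p ↦ false,  q ↦ false,  r ↦ true,  s ↦ false,  t ↦ true,  u ↦ false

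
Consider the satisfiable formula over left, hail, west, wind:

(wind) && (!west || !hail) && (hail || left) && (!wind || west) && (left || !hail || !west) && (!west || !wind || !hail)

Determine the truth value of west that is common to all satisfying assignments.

Suppose west = false.
From the singleton clause (wind), wind = true.
That conflicts with the unit clause (!wind).
So every satisfying assignment has west = True.

True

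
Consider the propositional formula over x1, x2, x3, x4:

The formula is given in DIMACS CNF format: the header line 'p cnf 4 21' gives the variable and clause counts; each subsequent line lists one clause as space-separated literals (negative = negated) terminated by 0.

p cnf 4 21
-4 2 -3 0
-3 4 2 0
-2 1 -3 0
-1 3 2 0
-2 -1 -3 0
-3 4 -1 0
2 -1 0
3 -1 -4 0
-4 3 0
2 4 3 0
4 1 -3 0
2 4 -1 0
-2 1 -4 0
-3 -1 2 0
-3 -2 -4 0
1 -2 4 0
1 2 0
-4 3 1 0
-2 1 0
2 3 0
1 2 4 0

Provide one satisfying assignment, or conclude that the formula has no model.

Branch on x2: set x2 = True.
(x1) alone gives x1 = True.
(¬x3) alone gives x3 = False.
(¬x4) alone gives x4 = False.
Every clause now holds.

x1: True; x2: True; x3: False; x4: False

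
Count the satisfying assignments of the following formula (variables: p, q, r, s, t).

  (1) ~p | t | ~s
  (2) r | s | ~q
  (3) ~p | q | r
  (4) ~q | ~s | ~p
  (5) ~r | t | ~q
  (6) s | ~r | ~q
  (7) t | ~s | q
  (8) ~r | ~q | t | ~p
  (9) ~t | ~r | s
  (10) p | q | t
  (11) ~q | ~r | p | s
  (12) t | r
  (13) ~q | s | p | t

There are 2^5 = 32 truth assignments over (p, q, r, s, t).
Split on p. With p = 1, the clauses containing p are satisfied and ~p drops from the rest; 2 of the 2^4 = 16 assignments to the other variables satisfy what remains.
With p = 0, by the same count on the reduced clause set, 5 assignments work.
Total: 2 + 5 = 7.

7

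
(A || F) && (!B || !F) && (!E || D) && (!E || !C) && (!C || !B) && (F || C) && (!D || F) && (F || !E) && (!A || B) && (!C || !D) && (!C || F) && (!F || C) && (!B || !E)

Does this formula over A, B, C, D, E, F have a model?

Case A = false:
The clause (F) is unit, so F = true.
The clause (!B) is unit, so B = false.
The clause (C) is unit, so C = true.
The clause (!E) is unit, so E = false.
The clause (!D) is unit, so D = false.
This assignment satisfies each clause.
A satisfying assignment: A ↦ false,  B ↦ false,  C ↦ true,  D ↦ false,  E ↦ false,  F ↦ true.

Satisfiable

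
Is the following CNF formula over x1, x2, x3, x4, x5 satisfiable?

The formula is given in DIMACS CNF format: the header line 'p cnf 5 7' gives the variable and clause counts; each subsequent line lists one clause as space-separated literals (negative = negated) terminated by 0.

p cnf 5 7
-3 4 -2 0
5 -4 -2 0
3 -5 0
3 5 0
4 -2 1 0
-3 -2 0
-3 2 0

No, unsatisfiable

Try x3 = True.
The clause (¬x2) is unit, so x2 = False.
Now (x2) is unsatisfied and unit — conflict.
So x3 must be the other value — set x3 = False.
The clause (¬x5) is unit, so x5 = False.
Now (x5) is unsatisfied and unit — conflict.
Neither x3 = True nor x3 = False works.
No assignment satisfies every clause.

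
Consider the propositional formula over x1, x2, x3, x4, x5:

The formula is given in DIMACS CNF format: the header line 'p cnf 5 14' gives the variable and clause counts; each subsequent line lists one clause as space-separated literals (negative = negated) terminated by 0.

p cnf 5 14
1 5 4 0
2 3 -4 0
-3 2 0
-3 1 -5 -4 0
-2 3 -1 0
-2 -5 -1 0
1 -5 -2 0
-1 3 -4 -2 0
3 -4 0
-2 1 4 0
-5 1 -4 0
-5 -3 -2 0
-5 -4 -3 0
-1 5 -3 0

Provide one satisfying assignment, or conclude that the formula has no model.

x1: False; x2: False; x3: False; x4: False; x5: True

Branch on x3: set x3 = False.
(¬x4) alone gives x4 = False.
Branch on x1: set x1 = False.
(x5) alone gives x5 = True.
(¬x2) alone gives x2 = False.
Every clause now holds.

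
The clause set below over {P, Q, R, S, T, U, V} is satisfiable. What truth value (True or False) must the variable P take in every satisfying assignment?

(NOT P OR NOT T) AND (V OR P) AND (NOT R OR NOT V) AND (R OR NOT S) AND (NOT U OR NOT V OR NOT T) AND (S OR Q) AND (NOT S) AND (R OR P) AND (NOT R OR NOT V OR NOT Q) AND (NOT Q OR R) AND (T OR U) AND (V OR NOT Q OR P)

Suppose P = false.
Unit clause (V) forces V = true.
Unit clause (NOT R) forces R = false.
But (R) is also a unit clause — contradiction.
So every satisfying assignment has P = True.

True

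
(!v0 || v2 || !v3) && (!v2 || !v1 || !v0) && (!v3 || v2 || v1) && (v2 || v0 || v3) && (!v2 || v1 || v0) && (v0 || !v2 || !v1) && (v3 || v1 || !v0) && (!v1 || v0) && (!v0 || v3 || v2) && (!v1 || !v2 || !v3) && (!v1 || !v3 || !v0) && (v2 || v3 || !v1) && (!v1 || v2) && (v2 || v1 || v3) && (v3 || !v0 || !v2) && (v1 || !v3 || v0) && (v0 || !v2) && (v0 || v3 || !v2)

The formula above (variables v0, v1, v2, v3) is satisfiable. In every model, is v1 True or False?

Suppose v1 = true.
Unit clause (v0) forces v0 = true.
Unit clause (!v2) forces v2 = false.
But (v2) is also a unit clause — contradiction.
So every satisfying assignment has v1 = False.

False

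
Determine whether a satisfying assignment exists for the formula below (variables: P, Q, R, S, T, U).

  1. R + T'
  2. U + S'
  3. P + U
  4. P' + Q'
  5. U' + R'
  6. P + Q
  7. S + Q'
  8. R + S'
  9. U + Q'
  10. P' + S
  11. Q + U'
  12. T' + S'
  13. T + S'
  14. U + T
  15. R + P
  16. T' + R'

Case R = 1:
From the singleton clause (U'), U = 0.
From the singleton clause (S'), S = 0.
From the singleton clause (P), P = 1.
Now (P') is unsatisfied and unit — conflict.
Undo R and try R = 0.
From the singleton clause (T'), T = 0.
From the singleton clause (S'), S = 0.
From the singleton clause (Q'), Q = 0.
From the singleton clause (P), P = 1.
Now (P') is unsatisfied and unit — conflict.
Neither R = 1 nor R = 0 works.
No assignment satisfies every clause.

Unsatisfiable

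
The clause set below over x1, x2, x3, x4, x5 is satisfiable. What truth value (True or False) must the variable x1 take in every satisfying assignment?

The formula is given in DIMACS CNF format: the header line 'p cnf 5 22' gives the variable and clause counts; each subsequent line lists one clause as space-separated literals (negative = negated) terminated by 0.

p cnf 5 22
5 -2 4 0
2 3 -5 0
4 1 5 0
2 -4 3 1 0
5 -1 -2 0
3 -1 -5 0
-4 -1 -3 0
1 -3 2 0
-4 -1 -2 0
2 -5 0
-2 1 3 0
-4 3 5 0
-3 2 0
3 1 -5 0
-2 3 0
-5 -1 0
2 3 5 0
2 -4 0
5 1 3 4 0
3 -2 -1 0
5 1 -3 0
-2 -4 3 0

False

Suppose x1 = True.
Unit clause (¬x5) forces x5 = False.
Unit clause (¬x2) forces x2 = False.
Unit clause (¬x3) forces x3 = False.
Now (x3) is unsatisfied and unit — conflict.
So every satisfying assignment has x1 = False.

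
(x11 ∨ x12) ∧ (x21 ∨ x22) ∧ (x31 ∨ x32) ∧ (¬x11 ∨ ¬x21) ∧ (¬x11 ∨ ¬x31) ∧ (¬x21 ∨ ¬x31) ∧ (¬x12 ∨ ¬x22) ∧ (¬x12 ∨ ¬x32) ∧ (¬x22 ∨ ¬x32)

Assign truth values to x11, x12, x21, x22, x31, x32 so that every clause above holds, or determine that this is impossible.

UNSATISFIABLE

Suppose x11 = True.
(¬x21) alone gives x21 = False.
(x22) alone gives x22 = True.
(¬x31) alone gives x31 = False.
(x32) alone gives x32 = True.
But (¬x32) is also a unit clause — contradiction.
Backtrack on x11: now try x11 = False.
(x12) alone gives x12 = True.
(¬x22) alone gives x22 = False.
(x21) alone gives x21 = True.
(¬x31) alone gives x31 = False.
(x32) alone gives x32 = True.
But (¬x32) is also a unit clause — contradiction.
Neither x11 = True nor x11 = False works.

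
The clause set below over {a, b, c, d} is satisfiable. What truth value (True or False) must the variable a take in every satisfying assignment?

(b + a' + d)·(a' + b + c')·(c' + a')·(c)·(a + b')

Suppose a = 1.
From the singleton clause (c'), c = 0.
But (c) is also a unit clause — contradiction.
So every satisfying assignment has a = False.

False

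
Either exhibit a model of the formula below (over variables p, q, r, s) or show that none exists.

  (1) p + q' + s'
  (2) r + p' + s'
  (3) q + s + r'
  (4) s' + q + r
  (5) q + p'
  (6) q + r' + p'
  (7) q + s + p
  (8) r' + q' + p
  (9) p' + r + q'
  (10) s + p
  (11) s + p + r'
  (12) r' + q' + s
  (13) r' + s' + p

Branch on q: set q = 1.
Branch on p: set p = 1.
The clause (r) is unit, so r = 1.
The clause (s) is unit, so s = 1.
Every clause now holds.

p: 1,  q: 1,  r: 1,  s: 1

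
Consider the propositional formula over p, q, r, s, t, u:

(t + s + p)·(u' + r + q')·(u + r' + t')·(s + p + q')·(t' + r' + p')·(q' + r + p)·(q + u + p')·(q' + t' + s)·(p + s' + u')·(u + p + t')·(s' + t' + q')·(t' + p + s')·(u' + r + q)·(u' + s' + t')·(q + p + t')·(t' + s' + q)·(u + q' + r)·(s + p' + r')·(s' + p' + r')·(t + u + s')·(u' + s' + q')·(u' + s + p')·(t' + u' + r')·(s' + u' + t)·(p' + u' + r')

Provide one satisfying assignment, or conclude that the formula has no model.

Try t = 1.
Try u = 1.
The clause (s') is unit, so s = 0.
The clause (q') is unit, so q = 0.
The clause (r) is unit, so r = 1.
Now (r') is unsatisfied and unit — conflict.
So u must be the other value — set u = 0.
The clause (r') is unit, so r = 0.
The clause (p) is unit, so p = 1.
The clause (q) is unit, so q = 1.
Now (q') is unsatisfied and unit — conflict.
Either choice for u ends in contradiction.
So t must be the other value — set t = 0.
Try s = 1.
The clause (u) is unit, so u = 1.
Now (u') is unsatisfied and unit — conflict.
So s must be the other value — set s = 0.
The clause (p) is unit, so p = 1.
The clause (r') is unit, so r = 0.
The clause (u') is unit, so u = 0.
The clause (q) is unit, so q = 1.
Now (q') is unsatisfied and unit — conflict.
Either choice for s ends in contradiction.
Either choice for t ends in contradiction.

UNSATISFIABLE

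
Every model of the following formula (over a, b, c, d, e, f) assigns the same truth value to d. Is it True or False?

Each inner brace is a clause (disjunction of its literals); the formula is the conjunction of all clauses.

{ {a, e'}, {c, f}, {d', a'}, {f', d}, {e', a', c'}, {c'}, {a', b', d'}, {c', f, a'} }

True

Suppose d = 0.
The clause (f') is unit, so f = 0.
The clause (c) is unit, so c = 1.
But (c') is also a unit clause — contradiction.
So every satisfying assignment has d = True.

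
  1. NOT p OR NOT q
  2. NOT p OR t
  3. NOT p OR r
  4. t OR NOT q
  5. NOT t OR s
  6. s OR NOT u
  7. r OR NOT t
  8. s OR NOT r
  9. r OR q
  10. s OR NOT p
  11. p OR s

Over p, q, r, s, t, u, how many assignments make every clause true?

There are 2^6 = 64 truth assignments over (p, q, r, s, t, u).
Split on u. With u = true, the clauses containing u are satisfied and NOT u drops from the rest; 4 of the 2^5 = 32 assignments to the other variables satisfy what remains.
With u = false, by the same count on the reduced clause set, 4 assignments work.
(One model: p=F, q=F, r=T, s=T, t=F, u=F.)
Total: 4 + 4 = 8.

8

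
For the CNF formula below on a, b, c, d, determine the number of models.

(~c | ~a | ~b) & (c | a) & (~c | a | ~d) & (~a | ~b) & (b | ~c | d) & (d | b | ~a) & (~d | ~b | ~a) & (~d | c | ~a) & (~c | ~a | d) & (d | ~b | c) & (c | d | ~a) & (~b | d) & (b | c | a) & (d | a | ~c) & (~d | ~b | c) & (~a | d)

1

There are 2^4 = 16 truth assignments over (a, b, c, d).
Check each against the 16 clauses (columns in the order a, b, c, d):
  F F F F  ✗ fails (c | a)
  F F F T  ✗ fails (c | a)
  F F T F  ✗ fails (b | ~c | d)
  F F T T  ✗ fails (~c | a | ~d)
  F T F F  ✗ fails (c | a)
  F T F T  ✗ fails (c | a)
  F T T F  ✗ fails (~b | d)
  F T T T  ✗ fails (~c | a | ~d)
  T F F F  ✗ fails (d | b | ~a)
  T F F T  ✗ fails (~d | c | ~a)
  T F T F  ✗ fails (b | ~c | d)
  T F T T  ✓ satisfies all
  T T F F  ✗ fails (~a | ~b)
  T T F T  ✗ fails (~a | ~b)
  T T T F  ✗ fails (~c | ~a | ~b)
  T T T T  ✗ fails (~c | ~a | ~b)
1 of the 16 rows is a model.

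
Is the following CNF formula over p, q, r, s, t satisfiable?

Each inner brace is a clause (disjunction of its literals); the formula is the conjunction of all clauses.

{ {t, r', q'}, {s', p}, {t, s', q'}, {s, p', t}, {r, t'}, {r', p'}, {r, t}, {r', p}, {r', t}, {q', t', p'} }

Branch on s: set s = 0.
Branch on p: set p = 0.
(r') alone gives r = 0.
(t') alone gives t = 0.
That conflicts with the unit clause (t).
Backtrack on p: now try p = 1.
(t) alone gives t = 1.
(r) alone gives r = 1.
That conflicts with the unit clause (r').
Either choice for p ends in contradiction.
Backtrack on s: now try s = 1.
(p) alone gives p = 1.
(r') alone gives r = 0.
(t') alone gives t = 0.
That conflicts with the unit clause (t).
Either choice for s ends in contradiction.
No assignment satisfies every clause.

Unsatisfiable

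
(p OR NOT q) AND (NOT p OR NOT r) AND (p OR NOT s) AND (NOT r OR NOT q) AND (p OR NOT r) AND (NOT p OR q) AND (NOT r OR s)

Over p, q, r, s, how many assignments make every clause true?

There are 2^4 = 16 truth assignments over (p, q, r, s).
Check each against the 7 clauses (columns in the order p, q, r, s):
  F F F F  ✓ satisfies all
  F F F T  ✗ fails (p OR NOT s)
  F F T F  ✗ fails (p OR NOT r)
  F F T T  ✗ fails (p OR NOT s)
  F T F F  ✗ fails (p OR NOT q)
  F T F T  ✗ fails (p OR NOT q)
  F T T F  ✗ fails (p OR NOT q)
  F T T T  ✗ fails (p OR NOT q)
  T F F F  ✗ fails (NOT p OR q)
  T F F T  ✗ fails (NOT p OR q)
  T F T F  ✗ fails (NOT p OR NOT r)
  T F T T  ✗ fails (NOT p OR NOT r)
  T T F F  ✓ satisfies all
  T T F T  ✓ satisfies all
  T T T F  ✗ fails (NOT p OR NOT r)
  T T T T  ✗ fails (NOT p OR NOT r)
3 of the 16 rows are models.

3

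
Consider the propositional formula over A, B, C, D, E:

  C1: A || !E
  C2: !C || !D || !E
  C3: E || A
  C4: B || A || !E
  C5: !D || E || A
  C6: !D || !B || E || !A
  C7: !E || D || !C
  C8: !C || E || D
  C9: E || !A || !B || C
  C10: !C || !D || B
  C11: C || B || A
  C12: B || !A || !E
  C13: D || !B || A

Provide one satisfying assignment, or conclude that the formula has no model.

A ↦ true; B ↦ false; C ↦ false; D ↦ true; E ↦ false

Case A = true:
Case B = false:
From the singleton clause (!E), E = false.
Case C = false:
All clauses hold; D can take either value.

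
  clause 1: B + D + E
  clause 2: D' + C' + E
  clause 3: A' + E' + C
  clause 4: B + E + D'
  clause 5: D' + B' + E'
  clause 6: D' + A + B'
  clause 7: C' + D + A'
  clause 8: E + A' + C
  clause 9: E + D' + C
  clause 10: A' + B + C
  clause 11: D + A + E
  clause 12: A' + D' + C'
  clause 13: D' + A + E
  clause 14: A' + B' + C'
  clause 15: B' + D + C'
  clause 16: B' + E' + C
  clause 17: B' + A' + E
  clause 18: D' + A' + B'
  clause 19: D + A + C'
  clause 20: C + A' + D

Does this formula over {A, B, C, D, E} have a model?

Branch on B: set B = 0.
Branch on D: set D = 1.
From the singleton clause (E), E = 1.
Branch on A: set A = 0.
No clause remains; C is free.
A satisfying assignment: A=0,  B=0,  C=0,  D=1,  E=1.

Yes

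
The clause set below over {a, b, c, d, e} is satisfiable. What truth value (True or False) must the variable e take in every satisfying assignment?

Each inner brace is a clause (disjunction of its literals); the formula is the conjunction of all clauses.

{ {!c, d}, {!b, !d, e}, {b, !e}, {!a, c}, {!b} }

False

Suppose e = true.
(b) alone gives b = true.
That conflicts with the unit clause (!b).
So every satisfying assignment has e = False.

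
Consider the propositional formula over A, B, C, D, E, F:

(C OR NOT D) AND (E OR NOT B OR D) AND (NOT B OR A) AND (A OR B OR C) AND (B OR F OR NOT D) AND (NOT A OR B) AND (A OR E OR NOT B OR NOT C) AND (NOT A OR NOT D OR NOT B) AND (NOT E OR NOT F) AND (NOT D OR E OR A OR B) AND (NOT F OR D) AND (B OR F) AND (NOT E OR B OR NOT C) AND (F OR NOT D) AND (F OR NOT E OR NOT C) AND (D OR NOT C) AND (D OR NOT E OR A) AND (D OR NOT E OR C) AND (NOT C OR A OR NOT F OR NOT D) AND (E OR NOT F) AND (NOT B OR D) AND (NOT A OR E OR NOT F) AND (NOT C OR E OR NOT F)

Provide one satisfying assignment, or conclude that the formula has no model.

Branch on C: set C = true.
(D) alone gives D = true.
(F) alone gives F = true.
(NOT E) alone gives E = false.
Now (E) is unsatisfied and unit — conflict.
Backtrack on C: now try C = false.
(NOT D) alone gives D = false.
(NOT F) alone gives F = false.
(B) alone gives B = true.
Now (NOT B) is unsatisfied and unit — conflict.
Either choice for C ends in contradiction.

UNSATISFIABLE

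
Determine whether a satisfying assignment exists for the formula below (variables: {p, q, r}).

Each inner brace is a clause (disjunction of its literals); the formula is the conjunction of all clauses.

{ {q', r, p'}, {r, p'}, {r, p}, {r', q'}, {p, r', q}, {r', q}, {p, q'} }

Suppose r = 1.
Unit clause (q') forces q = 0.
Now (q) is unsatisfied and unit — conflict.
That branch fails; take r = 0 instead.
Unit clause (p') forces p = 0.
Now (p) is unsatisfied and unit — conflict.
Either choice for r ends in contradiction.
No assignment satisfies every clause.

No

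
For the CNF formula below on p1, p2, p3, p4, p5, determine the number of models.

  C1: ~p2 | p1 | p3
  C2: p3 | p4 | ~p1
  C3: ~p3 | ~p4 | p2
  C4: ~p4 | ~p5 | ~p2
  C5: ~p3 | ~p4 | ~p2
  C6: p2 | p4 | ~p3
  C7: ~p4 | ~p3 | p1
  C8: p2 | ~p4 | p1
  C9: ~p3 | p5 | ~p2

7

There are 2^5 = 32 truth assignments over (p1, p2, p3, p4, p5).
Split on p3. With p3 = 1, the clauses containing p3 are satisfied and ~p3 drops from the rest; 2 of the 2^4 = 16 assignments to the other variables satisfy what remains.
With p3 = 0, by the same count on the reduced clause set, 5 assignments work.
(One model: p1=F, p2=F, p3=F, p4=F, p5=F.)
Total: 2 + 5 = 7.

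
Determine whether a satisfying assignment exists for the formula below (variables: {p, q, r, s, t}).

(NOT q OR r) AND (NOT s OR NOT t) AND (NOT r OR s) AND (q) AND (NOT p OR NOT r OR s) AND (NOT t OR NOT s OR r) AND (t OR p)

Satisfiable

Unit clause (q) forces q = true.
Unit clause (r) forces r = true.
Unit clause (s) forces s = true.
Unit clause (NOT t) forces t = false.
Unit clause (p) forces p = true.
All clauses are satisfied.
A satisfying assignment: p=true, q=true, r=true, s=true, t=false.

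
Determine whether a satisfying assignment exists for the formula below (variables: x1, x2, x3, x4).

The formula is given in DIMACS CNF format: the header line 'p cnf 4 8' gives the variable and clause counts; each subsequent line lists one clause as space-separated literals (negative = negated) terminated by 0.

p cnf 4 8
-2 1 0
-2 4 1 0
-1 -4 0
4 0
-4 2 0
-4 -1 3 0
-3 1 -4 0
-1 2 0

Unsatisfiable

From the singleton clause (x4), x4 = True.
From the singleton clause (¬x1), x1 = False.
From the singleton clause (¬x2), x2 = False.
That conflicts with the unit clause (x2).
No assignment satisfies every clause.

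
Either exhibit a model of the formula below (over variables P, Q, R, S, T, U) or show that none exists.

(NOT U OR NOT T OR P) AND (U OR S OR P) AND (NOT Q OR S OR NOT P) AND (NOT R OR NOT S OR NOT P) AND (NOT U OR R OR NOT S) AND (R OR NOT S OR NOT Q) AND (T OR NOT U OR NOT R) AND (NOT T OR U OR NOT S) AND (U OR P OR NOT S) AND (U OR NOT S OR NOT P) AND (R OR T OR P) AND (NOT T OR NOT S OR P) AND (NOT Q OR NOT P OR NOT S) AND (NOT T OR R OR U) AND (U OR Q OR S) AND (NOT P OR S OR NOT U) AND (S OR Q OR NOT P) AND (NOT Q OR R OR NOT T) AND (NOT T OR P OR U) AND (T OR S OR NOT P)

Suppose U = false.
Suppose S = true.
Unit clause (NOT T) forces T = false.
Unit clause (P) forces P = true.
Now (NOT P) is unsatisfied and unit — conflict.
So S must be the other value — set S = false.
Unit clause (P) forces P = true.
Unit clause (NOT Q) forces Q = false.
Now (Q) is unsatisfied and unit — conflict.
Both values of S lead to a conflict.
So U must be the other value — set U = true.
Suppose T = false.
Unit clause (NOT R) forces R = false.
Unit clause (NOT S) forces S = false.
Unit clause (P) forces P = true.
Now (NOT P) is unsatisfied and unit — conflict.
So T must be the other value — set T = true.
Unit clause (P) forces P = true.
Unit clause (S) forces S = true.
Unit clause (NOT R) forces R = false.
Now (R) is unsatisfied and unit — conflict.
Both values of T lead to a conflict.
Both values of U lead to a conflict.

UNSATISFIABLE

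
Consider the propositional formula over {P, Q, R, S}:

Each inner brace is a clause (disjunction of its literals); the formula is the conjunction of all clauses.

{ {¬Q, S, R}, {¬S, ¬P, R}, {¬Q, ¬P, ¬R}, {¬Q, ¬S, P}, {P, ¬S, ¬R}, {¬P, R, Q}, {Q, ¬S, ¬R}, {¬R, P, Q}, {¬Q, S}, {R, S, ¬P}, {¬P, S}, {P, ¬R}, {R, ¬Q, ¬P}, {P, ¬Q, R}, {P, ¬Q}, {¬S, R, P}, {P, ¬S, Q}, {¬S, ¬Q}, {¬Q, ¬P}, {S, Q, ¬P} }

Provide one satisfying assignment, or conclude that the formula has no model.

Case Q = False:
Case P = False:
Unit clause (¬R) forces R = False.
Unit clause (¬S) forces S = False.
This assignment satisfies each clause.

P: False,  Q: False,  R: False,  S: False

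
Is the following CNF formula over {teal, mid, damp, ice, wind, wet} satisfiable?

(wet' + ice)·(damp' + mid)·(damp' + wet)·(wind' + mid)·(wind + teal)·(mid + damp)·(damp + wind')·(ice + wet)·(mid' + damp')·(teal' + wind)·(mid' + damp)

No, unsatisfiable

Case wet = 0:
Unit clause (damp') forces damp = 0.
Unit clause (mid) forces mid = 1.
But (mid') is also a unit clause — contradiction.
That branch fails; take wet = 1 instead.
Unit clause (ice) forces ice = 1.
Case damp = 0:
Unit clause (mid) forces mid = 1.
But (mid') is also a unit clause — contradiction.
That branch fails; take damp = 1 instead.
Unit clause (mid) forces mid = 1.
But (mid') is also a unit clause — contradiction.
Both values of damp lead to a conflict.
Both values of wet lead to a conflict.
No assignment satisfies every clause.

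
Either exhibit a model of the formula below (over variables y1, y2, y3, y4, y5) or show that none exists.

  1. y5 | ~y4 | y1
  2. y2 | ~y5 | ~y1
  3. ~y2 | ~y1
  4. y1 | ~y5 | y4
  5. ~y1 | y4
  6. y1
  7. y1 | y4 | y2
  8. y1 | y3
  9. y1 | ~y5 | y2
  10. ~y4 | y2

Unit clause (y1) forces y1 = 1.
Unit clause (~y2) forces y2 = 0.
Unit clause (~y5) forces y5 = 0.
Unit clause (y4) forces y4 = 1.
Now (~y4) is unsatisfied and unit — conflict.

UNSATISFIABLE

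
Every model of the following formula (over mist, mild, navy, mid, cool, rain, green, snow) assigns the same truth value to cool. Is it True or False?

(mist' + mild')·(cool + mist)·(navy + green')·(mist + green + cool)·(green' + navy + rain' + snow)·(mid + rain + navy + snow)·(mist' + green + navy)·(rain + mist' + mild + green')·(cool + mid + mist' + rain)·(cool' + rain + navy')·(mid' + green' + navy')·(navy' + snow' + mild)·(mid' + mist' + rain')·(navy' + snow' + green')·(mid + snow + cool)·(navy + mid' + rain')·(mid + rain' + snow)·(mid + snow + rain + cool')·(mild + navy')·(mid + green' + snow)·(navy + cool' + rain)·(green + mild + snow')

Suppose cool = 0.
The clause (mist) is unit, so mist = 1.
The clause (mild') is unit, so mild = 0.
The clause (navy') is unit, so navy = 0.
The clause (green') is unit, so green = 0.
That conflicts with the unit clause (green).
So every satisfying assignment has cool = True.

True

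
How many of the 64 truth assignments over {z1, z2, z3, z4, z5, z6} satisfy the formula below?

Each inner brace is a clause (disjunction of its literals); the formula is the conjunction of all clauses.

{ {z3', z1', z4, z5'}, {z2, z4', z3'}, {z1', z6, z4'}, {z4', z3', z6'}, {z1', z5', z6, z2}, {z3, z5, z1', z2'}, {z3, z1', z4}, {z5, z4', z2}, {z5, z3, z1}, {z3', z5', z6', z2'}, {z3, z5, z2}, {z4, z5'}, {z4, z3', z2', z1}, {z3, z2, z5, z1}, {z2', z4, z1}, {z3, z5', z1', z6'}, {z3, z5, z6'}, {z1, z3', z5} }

9

There are 2^6 = 64 truth assignments over (z1, z2, z3, z4, z5, z6).
Split on z3. With z3 = 1, the clauses containing z3 are satisfied and z3' drops from the rest; 5 of the 2^5 = 32 assignments to the other variables satisfy what remains.
With z3 = 0, by the same count on the reduced clause set, 4 assignments work.
Total: 5 + 4 = 9.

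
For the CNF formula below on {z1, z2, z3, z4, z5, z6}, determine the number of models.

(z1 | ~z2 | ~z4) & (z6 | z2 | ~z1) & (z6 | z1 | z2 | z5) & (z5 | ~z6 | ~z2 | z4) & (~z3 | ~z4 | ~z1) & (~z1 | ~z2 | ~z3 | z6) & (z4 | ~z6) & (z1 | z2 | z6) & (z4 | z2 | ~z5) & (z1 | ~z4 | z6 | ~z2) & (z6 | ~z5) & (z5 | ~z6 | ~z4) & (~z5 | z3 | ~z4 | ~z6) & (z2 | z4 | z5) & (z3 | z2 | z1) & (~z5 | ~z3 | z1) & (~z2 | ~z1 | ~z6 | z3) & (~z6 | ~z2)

4

There are 2^6 = 64 truth assignments over (z1, z2, z3, z4, z5, z6).
Split on z5. With z5 = 1, the clauses containing z5 are satisfied and ~z5 drops from the rest; 0 of the 2^5 = 32 assignments to the other variables satisfy what remains.
With z5 = 0, by the same count on the reduced clause set, 4 assignments work.
Total: 0 + 4 = 4.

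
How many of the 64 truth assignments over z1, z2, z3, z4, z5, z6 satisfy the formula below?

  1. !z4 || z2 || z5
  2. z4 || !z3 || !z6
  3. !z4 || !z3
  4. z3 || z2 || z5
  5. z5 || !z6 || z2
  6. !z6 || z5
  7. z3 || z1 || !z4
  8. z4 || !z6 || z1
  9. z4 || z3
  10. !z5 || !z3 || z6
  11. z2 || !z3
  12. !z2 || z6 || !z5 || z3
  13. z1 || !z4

6

There are 2^6 = 64 truth assignments over (z1, z2, z3, z4, z5, z6).
Split on z5. With z5 = true, the clauses containing z5 are satisfied and !z5 drops from the rest; 3 of the 2^5 = 32 assignments to the other variables satisfy what remains.
With z5 = false, by the same count on the reduced clause set, 3 assignments work.
(One model: z1=F, z2=T, z3=T, z4=F, z5=F, z6=F.)
Total: 3 + 3 = 6.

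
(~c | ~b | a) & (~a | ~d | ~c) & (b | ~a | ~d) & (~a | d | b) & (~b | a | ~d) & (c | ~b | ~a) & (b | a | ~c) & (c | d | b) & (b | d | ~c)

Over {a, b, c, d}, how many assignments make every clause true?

3

There are 2^4 = 16 truth assignments over (a, b, c, d).
Check each against the 9 clauses (columns in the order a, b, c, d):
  F F F F  ✗ fails (c | d | b)
  F F F T  ✓ satisfies all
  F F T F  ✗ fails (b | a | ~c)
  F F T T  ✗ fails (b | a | ~c)
  F T F F  ✓ satisfies all
  F T F T  ✗ fails (~b | a | ~d)
  F T T F  ✗ fails (~c | ~b | a)
  F T T T  ✗ fails (~c | ~b | a)
  T F F F  ✗ fails (~a | d | b)
  T F F T  ✗ fails (b | ~a | ~d)
  T F T F  ✗ fails (~a | d | b)
  T F T T  ✗ fails (~a | ~d | ~c)
  T T F F  ✗ fails (c | ~b | ~a)
  T T F T  ✗ fails (c | ~b | ~a)
  T T T F  ✓ satisfies all
  T T T T  ✗ fails (~a | ~d | ~c)
3 of the 16 rows are models.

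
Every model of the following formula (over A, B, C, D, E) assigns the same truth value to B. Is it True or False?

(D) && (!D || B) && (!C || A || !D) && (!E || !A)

Suppose B = false.
Unit clause (D) forces D = true.
Now (!D) is unsatisfied and unit — conflict.
So every satisfying assignment has B = True.

True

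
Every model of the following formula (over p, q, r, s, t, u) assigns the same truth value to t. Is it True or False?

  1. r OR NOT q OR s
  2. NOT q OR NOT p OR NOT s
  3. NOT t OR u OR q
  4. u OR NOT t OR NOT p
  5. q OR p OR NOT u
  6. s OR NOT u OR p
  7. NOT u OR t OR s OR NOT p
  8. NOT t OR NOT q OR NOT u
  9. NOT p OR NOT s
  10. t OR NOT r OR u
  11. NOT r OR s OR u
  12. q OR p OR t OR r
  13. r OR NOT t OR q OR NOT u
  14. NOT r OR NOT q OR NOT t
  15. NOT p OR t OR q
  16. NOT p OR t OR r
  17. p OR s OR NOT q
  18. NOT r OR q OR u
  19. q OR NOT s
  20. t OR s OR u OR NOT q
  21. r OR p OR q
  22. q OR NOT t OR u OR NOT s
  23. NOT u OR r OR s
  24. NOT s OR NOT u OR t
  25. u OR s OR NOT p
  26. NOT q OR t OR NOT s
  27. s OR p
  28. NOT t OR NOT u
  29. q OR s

Suppose t = false.
Branch on p: set p = false.
Unit clause (s) forces s = true.
Unit clause (q) forces q = true.
That conflicts with the unit clause (NOT q).
That branch fails; take p = true instead.
Unit clause (NOT s) forces s = false.
Unit clause (NOT u) forces u = false.
That conflicts with the unit clause (u).
Either choice for p ends in contradiction.
So every satisfying assignment has t = True.

True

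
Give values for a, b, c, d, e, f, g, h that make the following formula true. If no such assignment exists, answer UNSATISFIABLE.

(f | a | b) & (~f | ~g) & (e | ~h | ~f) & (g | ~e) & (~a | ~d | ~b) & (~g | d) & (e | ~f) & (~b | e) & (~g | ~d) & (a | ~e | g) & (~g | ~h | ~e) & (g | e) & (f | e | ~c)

UNSATISFIABLE

Case f = 0:
Case a = 1:
Case g = 1:
The clause (d) is unit, so d = 1.
That conflicts with the unit clause (~d).
Undo g and try g = 0.
The clause (~e) is unit, so e = 0.
That conflicts with the unit clause (e).
Both values of g lead to a conflict.
Undo a and try a = 0.
The clause (b) is unit, so b = 1.
The clause (e) is unit, so e = 1.
The clause (g) is unit, so g = 1.
The clause (d) is unit, so d = 1.
That conflicts with the unit clause (~d).
Both values of a lead to a conflict.
Undo f and try f = 1.
The clause (~g) is unit, so g = 0.
The clause (~e) is unit, so e = 0.
That conflicts with the unit clause (e).
Both values of f lead to a conflict.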